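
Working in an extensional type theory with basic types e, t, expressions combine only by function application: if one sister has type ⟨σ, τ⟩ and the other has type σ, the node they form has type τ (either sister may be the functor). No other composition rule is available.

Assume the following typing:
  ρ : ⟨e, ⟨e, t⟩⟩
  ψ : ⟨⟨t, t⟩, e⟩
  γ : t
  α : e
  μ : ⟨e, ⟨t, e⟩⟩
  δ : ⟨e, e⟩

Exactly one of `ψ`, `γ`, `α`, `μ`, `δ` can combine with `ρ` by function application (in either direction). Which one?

ψ : ⟨⟨t, t⟩, e⟩ — neither side's domain matches the other.
γ : t — neither side's domain matches the other.
α — combines: ρ : ⟨e, ⟨e, t⟩⟩ takes α : e as argument, giving ⟨e, t⟩.
μ : ⟨e, ⟨t, e⟩⟩ — neither side's domain matches the other.
δ : ⟨e, e⟩ — neither side's domain matches the other.

α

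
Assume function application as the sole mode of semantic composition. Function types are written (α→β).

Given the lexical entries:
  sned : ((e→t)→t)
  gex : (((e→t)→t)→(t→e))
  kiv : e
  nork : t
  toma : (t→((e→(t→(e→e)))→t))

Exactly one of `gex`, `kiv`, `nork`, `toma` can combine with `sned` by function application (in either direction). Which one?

gex

gex — combines: gex : (((e→t)→t)→(t→e)) takes sned : ((e→t)→t) as argument, giving (t→e).
kiv : e — no; sned wants (e→t), and kiv wants nothing (atomic).
nork : t — no; sned wants (e→t), and nork wants nothing (atomic).
toma : (t→((e→(t→(e→e)))→t)) — no; sned wants (e→t), and toma wants t.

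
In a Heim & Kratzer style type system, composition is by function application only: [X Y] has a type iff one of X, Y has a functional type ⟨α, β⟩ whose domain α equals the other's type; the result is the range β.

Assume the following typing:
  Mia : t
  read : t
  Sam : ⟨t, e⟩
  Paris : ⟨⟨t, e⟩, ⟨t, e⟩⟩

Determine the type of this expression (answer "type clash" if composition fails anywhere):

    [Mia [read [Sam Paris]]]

type clash

[Sam Paris]: functor Paris : ⟨⟨t, e⟩, ⟨t, e⟩⟩, argument Sam : ⟨t, e⟩; result ⟨t, e⟩.
[read [Sam Paris]]: functor [Sam Paris] : ⟨t, e⟩, argument read : t; result e.
At [Mia [read [Sam Paris]]]: neither t nor e can take the other as argument; the node is ill-typed.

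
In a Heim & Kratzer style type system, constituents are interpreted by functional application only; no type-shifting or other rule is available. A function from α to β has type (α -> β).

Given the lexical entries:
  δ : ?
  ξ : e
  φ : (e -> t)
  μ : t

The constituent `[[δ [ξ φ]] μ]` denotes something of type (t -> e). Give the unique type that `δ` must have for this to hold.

(t -> (t -> (t -> e)))

At [[δ [ξ φ]] μ] (required: (t -> e)): μ is t, which is not a function with range (t -> e); hence [δ [ξ φ]] is the functor — type (t -> (t -> e)).
At [δ [ξ φ]] (required: (t -> (t -> e))): [ξ φ] is t, which is not a function with range (t -> (t -> e)); hence δ is the functor — type (t -> (t -> (t -> e))).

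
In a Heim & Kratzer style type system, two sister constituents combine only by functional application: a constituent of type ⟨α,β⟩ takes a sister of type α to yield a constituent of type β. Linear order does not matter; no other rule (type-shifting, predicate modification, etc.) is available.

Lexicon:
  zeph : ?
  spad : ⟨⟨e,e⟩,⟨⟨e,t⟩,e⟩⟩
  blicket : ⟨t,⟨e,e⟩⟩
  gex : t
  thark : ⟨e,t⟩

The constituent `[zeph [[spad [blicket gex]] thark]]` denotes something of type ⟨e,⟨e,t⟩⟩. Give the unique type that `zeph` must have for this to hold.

⟨e,⟨e,⟨e,t⟩⟩⟩

For [zeph [[spad [blicket gex]] thark]] to have type ⟨e,⟨e,t⟩⟩ with [[spad [blicket gex]] thark] of type e, zeph must be the function: zeph : ⟨e,⟨e,⟨e,t⟩⟩⟩.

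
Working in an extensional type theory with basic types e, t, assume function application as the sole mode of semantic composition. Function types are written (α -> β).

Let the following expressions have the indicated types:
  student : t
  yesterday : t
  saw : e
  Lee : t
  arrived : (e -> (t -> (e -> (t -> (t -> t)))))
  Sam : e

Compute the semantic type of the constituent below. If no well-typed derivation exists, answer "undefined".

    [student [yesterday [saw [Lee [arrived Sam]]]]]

t

[arrived Sam]: (e -> (t -> (e -> (t -> (t -> t))))) applied to e yields (t -> (e -> (t -> (t -> t)))).
[Lee [arrived Sam]]: (t -> (e -> (t -> (t -> t)))) applied to t yields (e -> (t -> (t -> t))).
[saw [Lee [arrived Sam]]]: (e -> (t -> (t -> t))) applied to e yields (t -> (t -> t)).
[yesterday [saw [Lee [arrived Sam]]]]: (t -> (t -> t)) applied to t yields (t -> t).
[student [yesterday [saw [Lee [arrived Sam]]]]]: (t -> t) applied to t yields t.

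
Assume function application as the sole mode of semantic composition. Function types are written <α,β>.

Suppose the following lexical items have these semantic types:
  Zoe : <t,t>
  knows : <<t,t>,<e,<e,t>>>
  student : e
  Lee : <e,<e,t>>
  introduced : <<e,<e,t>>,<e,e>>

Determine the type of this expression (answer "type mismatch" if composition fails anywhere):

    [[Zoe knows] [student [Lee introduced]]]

[Zoe knows]: <<t,t>,<e,<e,t>>> applied to <t,t> yields <e,<e,t>>.
[Lee introduced]: <<e,<e,t>>,<e,e>> applied to <e,<e,t>> yields <e,e>.
[student [Lee introduced]]: <e,e> applied to e yields e.
[[Zoe knows] [student [Lee introduced]]]: <e,<e,t>> applied to e yields <e,t>.

<e,t>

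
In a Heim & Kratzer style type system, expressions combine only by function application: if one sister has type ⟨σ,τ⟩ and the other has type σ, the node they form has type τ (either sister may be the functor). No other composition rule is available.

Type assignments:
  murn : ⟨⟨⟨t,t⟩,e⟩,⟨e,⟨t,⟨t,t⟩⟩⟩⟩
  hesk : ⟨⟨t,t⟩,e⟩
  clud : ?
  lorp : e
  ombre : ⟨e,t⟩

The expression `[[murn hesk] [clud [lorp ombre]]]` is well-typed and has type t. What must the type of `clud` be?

⟨t,⟨⟨e,⟨t,⟨t,t⟩⟩⟩,t⟩⟩

[[murn hesk] [clud [lorp ombre]]] is required to be t. [murn hesk] : ⟨e,⟨t,⟨t,t⟩⟩⟩ cannot yield t as functor, so [clud [lorp ombre]] : ⟨⟨e,⟨t,⟨t,t⟩⟩⟩,t⟩.
[clud [lorp ombre]] is required to be ⟨⟨e,⟨t,⟨t,t⟩⟩⟩,t⟩. [lorp ombre] : t cannot yield ⟨⟨e,⟨t,⟨t,t⟩⟩⟩,t⟩ as functor, so clud : ⟨t,⟨⟨e,⟨t,⟨t,t⟩⟩⟩,t⟩⟩.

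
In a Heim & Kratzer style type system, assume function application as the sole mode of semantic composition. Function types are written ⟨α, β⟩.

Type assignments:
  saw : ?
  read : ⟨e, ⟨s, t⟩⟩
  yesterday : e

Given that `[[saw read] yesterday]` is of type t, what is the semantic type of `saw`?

⟨⟨e, ⟨s, t⟩⟩, ⟨e, t⟩⟩

At [[saw read] yesterday] (required: t): yesterday is e, which is not a function with range t; hence [saw read] is the functor — type ⟨e, t⟩.
At [saw read] (required: ⟨e, t⟩): read is ⟨e, ⟨s, t⟩⟩, which is not a function with range ⟨e, t⟩; hence saw is the functor — type ⟨⟨e, ⟨s, t⟩⟩, ⟨e, t⟩⟩.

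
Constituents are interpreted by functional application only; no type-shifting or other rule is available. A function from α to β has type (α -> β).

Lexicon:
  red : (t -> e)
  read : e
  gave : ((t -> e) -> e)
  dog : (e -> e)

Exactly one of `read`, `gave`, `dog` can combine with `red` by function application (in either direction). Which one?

read : e — red needs t; read needs nothing (atomic); neither fits.
gave — combines: gave : ((t -> e) -> e) takes red : (t -> e) as argument, giving e.
dog : (e -> e) — red needs t; dog needs e; neither fits.

gave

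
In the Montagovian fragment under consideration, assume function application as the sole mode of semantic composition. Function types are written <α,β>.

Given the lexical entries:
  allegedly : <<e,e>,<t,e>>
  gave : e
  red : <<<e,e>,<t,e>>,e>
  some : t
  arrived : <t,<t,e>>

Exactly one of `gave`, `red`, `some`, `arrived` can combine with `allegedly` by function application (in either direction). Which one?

gave : e — no; allegedly wants <e,e>, and gave wants nothing (atomic).
red — combines: red : <<<e,e>,<t,e>>,e> takes allegedly : <<e,e>,<t,e>> as argument, giving e.
some : t — no; allegedly wants <e,e>, and some wants nothing (atomic).
arrived : <t,<t,e>> — no; allegedly wants <e,e>, and arrived wants t.

red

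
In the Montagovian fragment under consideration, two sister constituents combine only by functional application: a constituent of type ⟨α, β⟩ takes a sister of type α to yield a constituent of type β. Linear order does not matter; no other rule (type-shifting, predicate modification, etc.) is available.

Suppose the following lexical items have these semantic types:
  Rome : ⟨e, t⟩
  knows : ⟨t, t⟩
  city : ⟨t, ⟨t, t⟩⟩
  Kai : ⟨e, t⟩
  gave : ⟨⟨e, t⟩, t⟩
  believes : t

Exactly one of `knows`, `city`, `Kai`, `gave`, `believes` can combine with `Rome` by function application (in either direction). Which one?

knows : ⟨t, t⟩ — no; Rome wants e, and knows wants t.
city : ⟨t, ⟨t, t⟩⟩ — no; Rome wants e, and city wants t.
Kai : ⟨e, t⟩ — no; Rome wants e, and Kai wants e.
gave — combines: gave : ⟨⟨e, t⟩, t⟩ takes Rome : ⟨e, t⟩ as argument, giving t.
believes : t — no; Rome wants e, and believes wants nothing (atomic).

gave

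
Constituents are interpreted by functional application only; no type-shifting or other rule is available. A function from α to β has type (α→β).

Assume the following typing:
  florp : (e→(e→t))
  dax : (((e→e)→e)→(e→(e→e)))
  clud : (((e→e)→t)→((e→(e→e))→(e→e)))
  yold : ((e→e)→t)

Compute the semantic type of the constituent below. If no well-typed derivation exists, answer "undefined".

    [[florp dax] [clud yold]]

[florp dax]: (e→(e→t)) with (((e→e)→e)→(e→(e→e))) — neither is a function whose domain matches the other; composition fails here.

undefined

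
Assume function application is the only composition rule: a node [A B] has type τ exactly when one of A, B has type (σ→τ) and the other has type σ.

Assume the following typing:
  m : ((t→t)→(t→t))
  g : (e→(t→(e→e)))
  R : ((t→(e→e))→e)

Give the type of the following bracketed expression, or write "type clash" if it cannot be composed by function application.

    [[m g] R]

At [m g]: neither ((t→t)→(t→t)) nor (e→(t→(e→e))) can take the other as argument; the node is ill-typed.

type clash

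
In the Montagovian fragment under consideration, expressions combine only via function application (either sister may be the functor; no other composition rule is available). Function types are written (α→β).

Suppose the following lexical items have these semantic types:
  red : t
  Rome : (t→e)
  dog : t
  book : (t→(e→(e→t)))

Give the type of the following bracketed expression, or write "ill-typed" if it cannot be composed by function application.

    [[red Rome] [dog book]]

[red Rome]: Rome is (t→e), red is t; result e.
[dog book]: book is (t→(e→(e→t))), dog is t; result (e→(e→t)).
[[red Rome] [dog book]]: [dog book] is (e→(e→t)), [red Rome] is e; result (e→t).

(e→t)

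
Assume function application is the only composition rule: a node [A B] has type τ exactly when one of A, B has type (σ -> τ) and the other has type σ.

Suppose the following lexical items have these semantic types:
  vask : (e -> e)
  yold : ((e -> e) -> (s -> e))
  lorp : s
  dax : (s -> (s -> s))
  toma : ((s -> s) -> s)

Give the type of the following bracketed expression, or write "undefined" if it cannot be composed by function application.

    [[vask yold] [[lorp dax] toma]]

e

At [vask yold], yold : ((e -> e) -> (s -> e)) takes vask : (e -> e), giving (s -> e).
At [lorp dax], dax : (s -> (s -> s)) takes lorp : s, giving (s -> s).
At [[lorp dax] toma], toma : ((s -> s) -> s) takes [lorp dax] : (s -> s), giving s.
At [[vask yold] [[lorp dax] toma]], [vask yold] : (s -> e) takes [[lorp dax] toma] : s, giving e.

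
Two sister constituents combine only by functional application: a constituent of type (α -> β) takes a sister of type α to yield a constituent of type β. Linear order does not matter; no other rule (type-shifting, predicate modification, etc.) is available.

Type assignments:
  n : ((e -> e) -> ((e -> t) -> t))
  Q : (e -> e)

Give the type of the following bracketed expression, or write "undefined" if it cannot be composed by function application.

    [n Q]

((e -> t) -> t)

At [n Q], n : ((e -> e) -> ((e -> t) -> t)) takes Q : (e -> e), giving ((e -> t) -> t).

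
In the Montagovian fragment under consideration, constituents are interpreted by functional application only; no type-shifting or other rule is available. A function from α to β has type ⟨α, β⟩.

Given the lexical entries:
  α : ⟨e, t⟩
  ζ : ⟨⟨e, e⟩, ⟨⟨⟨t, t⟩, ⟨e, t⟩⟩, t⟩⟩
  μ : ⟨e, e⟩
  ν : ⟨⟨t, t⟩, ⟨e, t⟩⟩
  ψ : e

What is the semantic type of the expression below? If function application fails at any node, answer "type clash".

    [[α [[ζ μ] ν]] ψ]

type clash

At [ζ μ], ζ : ⟨⟨e, e⟩, ⟨⟨⟨t, t⟩, ⟨e, t⟩⟩, t⟩⟩ takes μ : ⟨e, e⟩, giving ⟨⟨⟨t, t⟩, ⟨e, t⟩⟩, t⟩.
At [[ζ μ] ν], [ζ μ] : ⟨⟨⟨t, t⟩, ⟨e, t⟩⟩, t⟩ takes ν : ⟨⟨t, t⟩, ⟨e, t⟩⟩, giving t.
At [α [[ζ μ] ν]]: neither ⟨e, t⟩ nor t can take the other as argument; the node is ill-typed.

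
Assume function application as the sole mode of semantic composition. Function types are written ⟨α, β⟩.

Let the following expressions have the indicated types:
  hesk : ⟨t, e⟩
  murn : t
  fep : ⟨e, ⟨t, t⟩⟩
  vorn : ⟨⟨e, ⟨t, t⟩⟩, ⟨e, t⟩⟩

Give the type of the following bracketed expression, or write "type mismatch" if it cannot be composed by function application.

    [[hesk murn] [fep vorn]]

t

[hesk murn] — hesk of type ⟨t, e⟩ combines with murn of type t: type e.
[fep vorn] — vorn of type ⟨⟨e, ⟨t, t⟩⟩, ⟨e, t⟩⟩ combines with fep of type ⟨e, ⟨t, t⟩⟩: type ⟨e, t⟩.
[[hesk murn] [fep vorn]] — [fep vorn] of type ⟨e, t⟩ combines with [hesk murn] of type e: type t.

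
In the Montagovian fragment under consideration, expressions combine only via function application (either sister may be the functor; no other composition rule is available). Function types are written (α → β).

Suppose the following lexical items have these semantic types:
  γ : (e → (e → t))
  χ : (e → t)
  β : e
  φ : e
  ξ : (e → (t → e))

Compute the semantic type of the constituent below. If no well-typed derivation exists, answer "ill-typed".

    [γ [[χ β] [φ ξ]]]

(e → t)

[χ β] — χ of type (e → t) combines with β of type e: type t.
[φ ξ] — ξ of type (e → (t → e)) combines with φ of type e: type (t → e).
[[χ β] [φ ξ]] — [φ ξ] of type (t → e) combines with [χ β] of type t: type e.
[γ [[χ β] [φ ξ]]] — γ of type (e → (e → t)) combines with [[χ β] [φ ξ]] of type e: type (e → t).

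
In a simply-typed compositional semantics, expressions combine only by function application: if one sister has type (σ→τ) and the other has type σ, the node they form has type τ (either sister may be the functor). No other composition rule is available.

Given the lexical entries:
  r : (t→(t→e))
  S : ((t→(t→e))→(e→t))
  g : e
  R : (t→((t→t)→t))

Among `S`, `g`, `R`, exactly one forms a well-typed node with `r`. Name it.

S

S — combines: S : ((t→(t→e))→(e→t)) takes r : (t→(t→e)) as argument, giving (e→t).
g : e — no; r wants t, and g wants nothing (atomic).
R : (t→((t→t)→t)) — no; r wants t, and R wants t.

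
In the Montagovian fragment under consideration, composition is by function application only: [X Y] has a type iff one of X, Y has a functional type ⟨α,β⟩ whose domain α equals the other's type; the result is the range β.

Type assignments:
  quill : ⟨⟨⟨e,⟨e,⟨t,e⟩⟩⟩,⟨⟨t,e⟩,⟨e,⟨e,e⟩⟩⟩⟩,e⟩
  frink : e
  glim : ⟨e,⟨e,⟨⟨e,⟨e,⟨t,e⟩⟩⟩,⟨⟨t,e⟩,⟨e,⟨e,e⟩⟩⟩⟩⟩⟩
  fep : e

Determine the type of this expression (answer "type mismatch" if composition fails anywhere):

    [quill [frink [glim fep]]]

[glim fep]: glim is ⟨e,⟨e,⟨⟨e,⟨e,⟨t,e⟩⟩⟩,⟨⟨t,e⟩,⟨e,⟨e,e⟩⟩⟩⟩⟩⟩, fep is e; result ⟨e,⟨⟨e,⟨e,⟨t,e⟩⟩⟩,⟨⟨t,e⟩,⟨e,⟨e,e⟩⟩⟩⟩⟩.
[frink [glim fep]]: [glim fep] is ⟨e,⟨⟨e,⟨e,⟨t,e⟩⟩⟩,⟨⟨t,e⟩,⟨e,⟨e,e⟩⟩⟩⟩⟩, frink is e; result ⟨⟨e,⟨e,⟨t,e⟩⟩⟩,⟨⟨t,e⟩,⟨e,⟨e,e⟩⟩⟩⟩.
[quill [frink [glim fep]]]: quill is ⟨⟨⟨e,⟨e,⟨t,e⟩⟩⟩,⟨⟨t,e⟩,⟨e,⟨e,e⟩⟩⟩⟩,e⟩, [frink [glim fep]] is ⟨⟨e,⟨e,⟨t,e⟩⟩⟩,⟨⟨t,e⟩,⟨e,⟨e,e⟩⟩⟩⟩; result e.

e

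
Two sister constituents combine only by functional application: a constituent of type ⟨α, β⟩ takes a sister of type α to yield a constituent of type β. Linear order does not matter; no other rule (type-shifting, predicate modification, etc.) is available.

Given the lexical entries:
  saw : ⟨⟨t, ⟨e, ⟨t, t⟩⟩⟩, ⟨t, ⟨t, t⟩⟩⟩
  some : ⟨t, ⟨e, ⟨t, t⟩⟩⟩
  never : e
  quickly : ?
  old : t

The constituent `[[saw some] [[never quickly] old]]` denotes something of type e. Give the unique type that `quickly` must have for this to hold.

[[saw some] [[never quickly] old]] must have type e. The sister [saw some] has type ⟨t, ⟨t, t⟩⟩; that is not a function onto e, so [[never quickly] old] must be the functor, of type ⟨⟨t, ⟨t, t⟩⟩, e⟩.
[[never quickly] old] must have type ⟨⟨t, ⟨t, t⟩⟩, e⟩. The sister old has type t; that is not a function onto ⟨⟨t, ⟨t, t⟩⟩, e⟩, so [never quickly] must be the functor, of type ⟨t, ⟨⟨t, ⟨t, t⟩⟩, e⟩⟩.
[never quickly] must have type ⟨t, ⟨⟨t, ⟨t, t⟩⟩, e⟩⟩. The sister never has type e; that is not a function onto ⟨t, ⟨⟨t, ⟨t, t⟩⟩, e⟩⟩, so quickly must be the functor, of type ⟨e, ⟨t, ⟨⟨t, ⟨t, t⟩⟩, e⟩⟩⟩.

⟨e, ⟨t, ⟨⟨t, ⟨t, t⟩⟩, e⟩⟩⟩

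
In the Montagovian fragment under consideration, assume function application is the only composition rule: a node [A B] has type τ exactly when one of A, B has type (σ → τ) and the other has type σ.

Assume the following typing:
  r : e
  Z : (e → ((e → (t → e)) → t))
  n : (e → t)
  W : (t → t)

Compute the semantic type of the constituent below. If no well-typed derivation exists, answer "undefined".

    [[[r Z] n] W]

undefined

At [r Z], Z : (e → ((e → (t → e)) → t)) takes r : e, giving ((e → (t → e)) → t).
At [[r Z] n]: neither ((e → (t → e)) → t) nor (e → t) can take the other as argument; the node is ill-typed.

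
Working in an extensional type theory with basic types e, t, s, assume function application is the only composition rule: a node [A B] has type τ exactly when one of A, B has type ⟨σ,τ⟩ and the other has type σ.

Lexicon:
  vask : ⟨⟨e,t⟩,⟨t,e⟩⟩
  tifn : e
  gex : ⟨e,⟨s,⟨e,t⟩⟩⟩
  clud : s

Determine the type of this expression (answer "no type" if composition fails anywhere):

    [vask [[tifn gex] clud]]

[tifn gex] — gex of type ⟨e,⟨s,⟨e,t⟩⟩⟩ combines with tifn of type e: type ⟨s,⟨e,t⟩⟩.
[[tifn gex] clud] — [tifn gex] of type ⟨s,⟨e,t⟩⟩ combines with clud of type s: type ⟨e,t⟩.
[vask [[tifn gex] clud]] — vask of type ⟨⟨e,t⟩,⟨t,e⟩⟩ combines with [[tifn gex] clud] of type ⟨e,t⟩: type ⟨t,e⟩.

⟨t,e⟩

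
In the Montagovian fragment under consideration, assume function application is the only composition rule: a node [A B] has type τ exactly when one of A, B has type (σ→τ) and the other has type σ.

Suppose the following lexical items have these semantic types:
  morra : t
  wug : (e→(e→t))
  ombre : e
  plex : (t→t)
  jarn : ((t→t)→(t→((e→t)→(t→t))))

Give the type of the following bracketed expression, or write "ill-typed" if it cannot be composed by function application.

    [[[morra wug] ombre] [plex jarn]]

ill-typed

[morra wug]: t with (e→(e→t)) — neither is a function whose domain matches the other; composition fails here.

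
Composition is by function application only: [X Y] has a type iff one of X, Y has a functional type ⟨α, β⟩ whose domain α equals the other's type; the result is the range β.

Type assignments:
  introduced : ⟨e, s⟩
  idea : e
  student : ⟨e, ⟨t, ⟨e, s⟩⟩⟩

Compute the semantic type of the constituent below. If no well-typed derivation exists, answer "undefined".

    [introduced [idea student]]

[idea student]: student is ⟨e, ⟨t, ⟨e, s⟩⟩⟩, idea is e; result ⟨t, ⟨e, s⟩⟩.
[introduced [idea student]]: ⟨e, s⟩ and ⟨t, ⟨e, s⟩⟩ cannot combine by function application — type clash.

undefined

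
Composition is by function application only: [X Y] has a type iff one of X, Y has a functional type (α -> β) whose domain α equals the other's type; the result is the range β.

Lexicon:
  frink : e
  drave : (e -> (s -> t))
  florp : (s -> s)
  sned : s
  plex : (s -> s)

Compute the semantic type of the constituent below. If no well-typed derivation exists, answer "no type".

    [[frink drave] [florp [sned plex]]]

[frink drave]: drave is (e -> (s -> t)), frink is e; result (s -> t).
[sned plex]: plex is (s -> s), sned is s; result s.
[florp [sned plex]]: florp is (s -> s), [sned plex] is s; result s.
[[frink drave] [florp [sned plex]]]: [frink drave] is (s -> t), [florp [sned plex]] is s; result t.

t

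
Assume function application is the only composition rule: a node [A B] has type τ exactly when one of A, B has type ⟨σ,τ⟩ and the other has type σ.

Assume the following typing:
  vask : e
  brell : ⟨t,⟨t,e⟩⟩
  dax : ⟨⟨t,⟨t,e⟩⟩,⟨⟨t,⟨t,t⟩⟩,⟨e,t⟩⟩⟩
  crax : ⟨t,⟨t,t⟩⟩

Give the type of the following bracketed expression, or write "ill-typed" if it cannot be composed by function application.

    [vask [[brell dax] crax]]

[brell dax]: dax is ⟨⟨t,⟨t,e⟩⟩,⟨⟨t,⟨t,t⟩⟩,⟨e,t⟩⟩⟩, brell is ⟨t,⟨t,e⟩⟩; result ⟨⟨t,⟨t,t⟩⟩,⟨e,t⟩⟩.
[[brell dax] crax]: [brell dax] is ⟨⟨t,⟨t,t⟩⟩,⟨e,t⟩⟩, crax is ⟨t,⟨t,t⟩⟩; result ⟨e,t⟩.
[vask [[brell dax] crax]]: [[brell dax] crax] is ⟨e,t⟩, vask is e; result t.

t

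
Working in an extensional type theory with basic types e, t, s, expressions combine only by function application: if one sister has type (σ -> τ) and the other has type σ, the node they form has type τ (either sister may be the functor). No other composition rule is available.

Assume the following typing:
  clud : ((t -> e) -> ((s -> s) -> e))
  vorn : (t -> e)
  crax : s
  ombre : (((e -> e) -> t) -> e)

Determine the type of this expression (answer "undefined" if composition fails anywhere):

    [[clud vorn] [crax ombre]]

[clud vorn]: ((t -> e) -> ((s -> s) -> e)) applied to (t -> e) yields ((s -> s) -> e).
At [crax ombre]: neither s nor (((e -> e) -> t) -> e) can take the other as argument; the node is ill-typed.

undefined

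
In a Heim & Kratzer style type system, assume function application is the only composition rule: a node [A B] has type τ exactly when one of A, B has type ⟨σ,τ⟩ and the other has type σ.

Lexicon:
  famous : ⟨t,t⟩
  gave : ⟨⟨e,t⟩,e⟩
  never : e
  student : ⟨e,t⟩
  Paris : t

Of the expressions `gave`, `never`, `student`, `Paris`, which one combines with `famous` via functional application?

gave : ⟨⟨e,t⟩,e⟩ — famous needs t; gave needs ⟨e,t⟩; neither fits.
never : e — famous needs t; never needs nothing (atomic); neither fits.
student : ⟨e,t⟩ — famous needs t; student needs e; neither fits.
Paris — combines: famous : ⟨t,t⟩ takes Paris : t as argument, giving t.

Paris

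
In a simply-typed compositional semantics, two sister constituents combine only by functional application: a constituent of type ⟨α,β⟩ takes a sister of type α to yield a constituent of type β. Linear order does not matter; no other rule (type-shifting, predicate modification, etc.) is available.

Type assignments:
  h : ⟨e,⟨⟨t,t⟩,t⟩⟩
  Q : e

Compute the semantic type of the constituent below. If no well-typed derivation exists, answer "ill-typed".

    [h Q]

At [h Q], h : ⟨e,⟨⟨t,t⟩,t⟩⟩ takes Q : e, giving ⟨⟨t,t⟩,t⟩.

⟨⟨t,t⟩,t⟩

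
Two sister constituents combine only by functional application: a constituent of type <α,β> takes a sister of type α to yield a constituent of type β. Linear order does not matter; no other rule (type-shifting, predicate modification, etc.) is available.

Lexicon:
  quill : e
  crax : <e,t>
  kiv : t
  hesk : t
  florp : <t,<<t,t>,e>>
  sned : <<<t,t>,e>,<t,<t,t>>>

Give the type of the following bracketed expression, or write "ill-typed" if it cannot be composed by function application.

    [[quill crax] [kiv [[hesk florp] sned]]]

t

[quill crax] — crax of type <e,t> combines with quill of type e: type t.
[hesk florp] — florp of type <t,<<t,t>,e>> combines with hesk of type t: type <<t,t>,e>.
[[hesk florp] sned] — sned of type <<<t,t>,e>,<t,<t,t>>> combines with [hesk florp] of type <<t,t>,e>: type <t,<t,t>>.
[kiv [[hesk florp] sned]] — [[hesk florp] sned] of type <t,<t,t>> combines with kiv of type t: type <t,t>.
[[quill crax] [kiv [[hesk florp] sned]]] — [kiv [[hesk florp] sned]] of type <t,t> combines with [quill crax] of type t: type t.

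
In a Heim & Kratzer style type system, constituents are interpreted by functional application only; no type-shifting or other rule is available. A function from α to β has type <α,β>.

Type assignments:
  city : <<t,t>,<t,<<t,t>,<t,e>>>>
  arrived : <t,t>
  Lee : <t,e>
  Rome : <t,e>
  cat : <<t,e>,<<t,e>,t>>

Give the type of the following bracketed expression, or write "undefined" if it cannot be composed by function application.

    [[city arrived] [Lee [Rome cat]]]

[city arrived]: functor city : <<t,t>,<t,<<t,t>,<t,e>>>>, argument arrived : <t,t>; result <t,<<t,t>,<t,e>>>.
[Rome cat]: functor cat : <<t,e>,<<t,e>,t>>, argument Rome : <t,e>; result <<t,e>,t>.
[Lee [Rome cat]]: functor [Rome cat] : <<t,e>,t>, argument Lee : <t,e>; result t.
[[city arrived] [Lee [Rome cat]]]: functor [city arrived] : <t,<<t,t>,<t,e>>>, argument [Lee [Rome cat]] : t; result <<t,t>,<t,e>>.

<<t,t>,<t,e>>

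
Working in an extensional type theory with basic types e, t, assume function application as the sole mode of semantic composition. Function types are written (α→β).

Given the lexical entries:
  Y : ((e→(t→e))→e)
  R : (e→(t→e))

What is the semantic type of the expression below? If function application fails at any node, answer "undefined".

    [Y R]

e

[Y R] — Y of type ((e→(t→e))→e) combines with R of type (e→(t→e)): type e.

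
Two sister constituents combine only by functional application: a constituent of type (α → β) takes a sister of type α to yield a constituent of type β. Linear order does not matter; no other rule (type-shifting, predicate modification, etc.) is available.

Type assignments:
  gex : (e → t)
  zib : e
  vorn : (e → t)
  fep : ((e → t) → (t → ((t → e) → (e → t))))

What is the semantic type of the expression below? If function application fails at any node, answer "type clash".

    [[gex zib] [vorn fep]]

((t → e) → (e → t))

[gex zib]: gex is (e → t), zib is e; result t.
[vorn fep]: fep is ((e → t) → (t → ((t → e) → (e → t)))), vorn is (e → t); result (t → ((t → e) → (e → t))).
[[gex zib] [vorn fep]]: [vorn fep] is (t → ((t → e) → (e → t))), [gex zib] is t; result ((t → e) → (e → t)).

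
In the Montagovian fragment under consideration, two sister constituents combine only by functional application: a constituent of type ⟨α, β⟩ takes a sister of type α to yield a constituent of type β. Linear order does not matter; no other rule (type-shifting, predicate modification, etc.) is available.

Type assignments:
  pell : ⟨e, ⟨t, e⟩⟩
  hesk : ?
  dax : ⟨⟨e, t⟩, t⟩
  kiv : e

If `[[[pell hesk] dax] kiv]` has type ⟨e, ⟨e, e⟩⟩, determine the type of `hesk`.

For [[[pell hesk] dax] kiv] to have type ⟨e, ⟨e, e⟩⟩ with kiv of type e, [[pell hesk] dax] must be the function: [[pell hesk] dax] : ⟨e, ⟨e, ⟨e, e⟩⟩⟩.
For [[pell hesk] dax] to have type ⟨e, ⟨e, ⟨e, e⟩⟩⟩ with dax of type ⟨⟨e, t⟩, t⟩, [pell hesk] must be the function: [pell hesk] : ⟨⟨⟨e, t⟩, t⟩, ⟨e, ⟨e, ⟨e, e⟩⟩⟩⟩.
For [pell hesk] to have type ⟨⟨⟨e, t⟩, t⟩, ⟨e, ⟨e, ⟨e, e⟩⟩⟩⟩ with pell of type ⟨e, ⟨t, e⟩⟩, hesk must be the function: hesk : ⟨⟨e, ⟨t, e⟩⟩, ⟨⟨⟨e, t⟩, t⟩, ⟨e, ⟨e, ⟨e, e⟩⟩⟩⟩⟩.

⟨⟨e, ⟨t, e⟩⟩, ⟨⟨⟨e, t⟩, t⟩, ⟨e, ⟨e, ⟨e, e⟩⟩⟩⟩⟩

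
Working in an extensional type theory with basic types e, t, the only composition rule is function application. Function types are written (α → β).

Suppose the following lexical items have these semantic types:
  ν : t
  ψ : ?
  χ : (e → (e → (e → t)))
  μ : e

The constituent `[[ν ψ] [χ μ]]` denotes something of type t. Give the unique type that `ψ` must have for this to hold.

(t → ((e → (e → t)) → t))

[[ν ψ] [χ μ]] is required to be t. [χ μ] : (e → (e → t)) cannot yield t as functor, so [ν ψ] : ((e → (e → t)) → t).
[ν ψ] is required to be ((e → (e → t)) → t). ν : t cannot yield ((e → (e → t)) → t) as functor, so ψ : (t → ((e → (e → t)) → t)).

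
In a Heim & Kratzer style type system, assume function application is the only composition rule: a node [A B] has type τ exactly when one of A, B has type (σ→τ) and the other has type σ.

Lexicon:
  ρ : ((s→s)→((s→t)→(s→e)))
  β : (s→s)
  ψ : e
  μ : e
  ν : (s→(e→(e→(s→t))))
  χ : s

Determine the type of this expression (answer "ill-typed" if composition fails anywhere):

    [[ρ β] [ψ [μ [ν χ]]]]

[ρ β]: ((s→s)→((s→t)→(s→e))) applied to (s→s) yields ((s→t)→(s→e)).
[ν χ]: (s→(e→(e→(s→t)))) applied to s yields (e→(e→(s→t))).
[μ [ν χ]]: (e→(e→(s→t))) applied to e yields (e→(s→t)).
[ψ [μ [ν χ]]]: (e→(s→t)) applied to e yields (s→t).
[[ρ β] [ψ [μ [ν χ]]]]: ((s→t)→(s→e)) applied to (s→t) yields (s→e).

(s→e)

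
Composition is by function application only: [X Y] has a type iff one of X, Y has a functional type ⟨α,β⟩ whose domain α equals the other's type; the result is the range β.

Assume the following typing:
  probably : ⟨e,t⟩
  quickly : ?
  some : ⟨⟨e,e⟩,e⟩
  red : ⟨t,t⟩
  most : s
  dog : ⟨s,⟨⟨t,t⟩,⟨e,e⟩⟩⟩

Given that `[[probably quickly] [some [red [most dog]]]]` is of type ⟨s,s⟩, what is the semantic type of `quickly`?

At [[probably quickly] [some [red [most dog]]]] (required: ⟨s,s⟩): [some [red [most dog]]] is e, which is not a function with range ⟨s,s⟩; hence [probably quickly] is the functor — type ⟨e,⟨s,s⟩⟩.
At [probably quickly] (required: ⟨e,⟨s,s⟩⟩): probably is ⟨e,t⟩, which is not a function with range ⟨e,⟨s,s⟩⟩; hence quickly is the functor — type ⟨⟨e,t⟩,⟨e,⟨s,s⟩⟩⟩.

⟨⟨e,t⟩,⟨e,⟨s,s⟩⟩⟩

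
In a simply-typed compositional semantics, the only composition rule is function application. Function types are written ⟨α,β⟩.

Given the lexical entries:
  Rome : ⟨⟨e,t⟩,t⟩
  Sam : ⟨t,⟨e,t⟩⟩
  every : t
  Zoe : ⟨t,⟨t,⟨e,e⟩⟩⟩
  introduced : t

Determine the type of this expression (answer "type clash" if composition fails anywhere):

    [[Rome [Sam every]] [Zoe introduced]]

⟨e,e⟩

[Sam every]: Sam is ⟨t,⟨e,t⟩⟩, every is t; result ⟨e,t⟩.
[Rome [Sam every]]: Rome is ⟨⟨e,t⟩,t⟩, [Sam every] is ⟨e,t⟩; result t.
[Zoe introduced]: Zoe is ⟨t,⟨t,⟨e,e⟩⟩⟩, introduced is t; result ⟨t,⟨e,e⟩⟩.
[[Rome [Sam every]] [Zoe introduced]]: [Zoe introduced] is ⟨t,⟨e,e⟩⟩, [Rome [Sam every]] is t; result ⟨e,e⟩.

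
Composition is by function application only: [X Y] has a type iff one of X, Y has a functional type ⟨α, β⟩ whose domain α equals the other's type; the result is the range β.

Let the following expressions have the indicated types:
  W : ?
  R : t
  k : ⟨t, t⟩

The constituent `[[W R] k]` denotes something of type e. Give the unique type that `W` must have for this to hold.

At [[W R] k] (required: e): k is ⟨t, t⟩, which is not a function with range e; hence [W R] is the functor — type ⟨⟨t, t⟩, e⟩.
At [W R] (required: ⟨⟨t, t⟩, e⟩): R is t, which is not a function with range ⟨⟨t, t⟩, e⟩; hence W is the functor — type ⟨t, ⟨⟨t, t⟩, e⟩⟩.

⟨t, ⟨⟨t, t⟩, e⟩⟩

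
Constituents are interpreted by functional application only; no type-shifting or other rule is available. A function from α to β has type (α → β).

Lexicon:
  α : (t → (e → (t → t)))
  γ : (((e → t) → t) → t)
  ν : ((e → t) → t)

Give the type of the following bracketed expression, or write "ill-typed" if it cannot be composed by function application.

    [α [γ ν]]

[γ ν]: γ is (((e → t) → t) → t), ν is ((e → t) → t); result t.
[α [γ ν]]: α is (t → (e → (t → t))), [γ ν] is t; result (e → (t → t)).

(e → (t → t))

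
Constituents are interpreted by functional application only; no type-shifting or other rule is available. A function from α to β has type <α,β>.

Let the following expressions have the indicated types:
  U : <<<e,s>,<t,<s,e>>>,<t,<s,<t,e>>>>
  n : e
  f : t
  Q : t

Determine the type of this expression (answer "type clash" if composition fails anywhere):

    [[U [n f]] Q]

[n f]: e and t cannot combine by function application — type clash.

type clash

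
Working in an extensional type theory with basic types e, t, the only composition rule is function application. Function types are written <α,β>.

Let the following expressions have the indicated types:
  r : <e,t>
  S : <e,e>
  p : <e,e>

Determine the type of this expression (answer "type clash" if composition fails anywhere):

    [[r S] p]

[r S]: <e,t> and <e,e> cannot combine by function application — type clash.

type clash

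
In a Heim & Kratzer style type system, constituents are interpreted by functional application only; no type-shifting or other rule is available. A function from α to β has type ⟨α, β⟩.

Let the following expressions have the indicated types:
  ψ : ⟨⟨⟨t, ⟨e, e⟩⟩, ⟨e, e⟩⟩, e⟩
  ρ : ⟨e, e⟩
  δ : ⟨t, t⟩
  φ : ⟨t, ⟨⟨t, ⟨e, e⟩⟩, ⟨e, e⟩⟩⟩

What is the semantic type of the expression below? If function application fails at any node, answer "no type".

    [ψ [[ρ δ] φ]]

At [ρ δ]: neither ⟨e, e⟩ nor ⟨t, t⟩ can take the other as argument; the node is ill-typed.

no type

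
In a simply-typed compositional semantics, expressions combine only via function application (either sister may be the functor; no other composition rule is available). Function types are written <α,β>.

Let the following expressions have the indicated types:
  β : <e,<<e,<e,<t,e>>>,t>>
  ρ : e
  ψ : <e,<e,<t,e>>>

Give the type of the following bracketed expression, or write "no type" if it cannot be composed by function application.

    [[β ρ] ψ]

t

[β ρ]: <e,<<e,<e,<t,e>>>,t>> applied to e yields <<e,<e,<t,e>>>,t>.
[[β ρ] ψ]: <<e,<e,<t,e>>>,t> applied to <e,<e,<t,e>>> yields t.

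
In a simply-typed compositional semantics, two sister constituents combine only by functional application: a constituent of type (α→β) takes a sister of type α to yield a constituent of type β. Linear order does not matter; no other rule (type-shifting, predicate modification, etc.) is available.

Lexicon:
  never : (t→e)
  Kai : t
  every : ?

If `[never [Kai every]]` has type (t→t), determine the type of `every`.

[never [Kai every]] is required to be (t→t). never : (t→e) cannot yield (t→t) as functor, so [Kai every] : ((t→e)→(t→t)).
[Kai every] is required to be ((t→e)→(t→t)). Kai : t cannot yield ((t→e)→(t→t)) as functor, so every : (t→((t→e)→(t→t))).

(t→((t→e)→(t→t)))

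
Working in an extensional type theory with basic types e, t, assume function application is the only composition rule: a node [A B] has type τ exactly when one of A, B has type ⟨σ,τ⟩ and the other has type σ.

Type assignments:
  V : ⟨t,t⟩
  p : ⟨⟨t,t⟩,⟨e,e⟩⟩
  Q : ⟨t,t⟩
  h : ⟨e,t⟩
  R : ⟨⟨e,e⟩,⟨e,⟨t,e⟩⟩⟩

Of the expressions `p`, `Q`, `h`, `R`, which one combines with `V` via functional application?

p — combines: p : ⟨⟨t,t⟩,⟨e,e⟩⟩ takes V : ⟨t,t⟩ as argument, giving ⟨e,e⟩.
Q : ⟨t,t⟩ — V needs t; Q needs t; neither fits.
h : ⟨e,t⟩ — V needs t; h needs e; neither fits.
R : ⟨⟨e,e⟩,⟨e,⟨t,e⟩⟩⟩ — V needs t; R needs ⟨e,e⟩; neither fits.

p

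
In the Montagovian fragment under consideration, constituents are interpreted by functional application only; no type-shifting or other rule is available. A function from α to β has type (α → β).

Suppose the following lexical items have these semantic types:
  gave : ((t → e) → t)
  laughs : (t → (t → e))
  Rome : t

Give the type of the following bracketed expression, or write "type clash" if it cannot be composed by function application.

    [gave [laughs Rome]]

[laughs Rome]: functor laughs : (t → (t → e)), argument Rome : t; result (t → e).
[gave [laughs Rome]]: functor gave : ((t → e) → t), argument [laughs Rome] : (t → e); result t.

t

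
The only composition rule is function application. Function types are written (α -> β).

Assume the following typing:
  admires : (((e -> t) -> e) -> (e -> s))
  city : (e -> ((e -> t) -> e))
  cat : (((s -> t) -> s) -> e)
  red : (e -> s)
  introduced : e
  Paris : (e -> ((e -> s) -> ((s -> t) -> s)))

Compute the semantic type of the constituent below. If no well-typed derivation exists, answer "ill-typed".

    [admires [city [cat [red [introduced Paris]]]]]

(e -> s)

At [introduced Paris], Paris : (e -> ((e -> s) -> ((s -> t) -> s))) takes introduced : e, giving ((e -> s) -> ((s -> t) -> s)).
At [red [introduced Paris]], [introduced Paris] : ((e -> s) -> ((s -> t) -> s)) takes red : (e -> s), giving ((s -> t) -> s).
At [cat [red [introduced Paris]]], cat : (((s -> t) -> s) -> e) takes [red [introduced Paris]] : ((s -> t) -> s), giving e.
At [city [cat [red [introduced Paris]]]], city : (e -> ((e -> t) -> e)) takes [cat [red [introduced Paris]]] : e, giving ((e -> t) -> e).
At [admires [city [cat [red [introduced Paris]]]]], admires : (((e -> t) -> e) -> (e -> s)) takes [city [cat [red [introduced Paris]]]] : ((e -> t) -> e), giving (e -> s).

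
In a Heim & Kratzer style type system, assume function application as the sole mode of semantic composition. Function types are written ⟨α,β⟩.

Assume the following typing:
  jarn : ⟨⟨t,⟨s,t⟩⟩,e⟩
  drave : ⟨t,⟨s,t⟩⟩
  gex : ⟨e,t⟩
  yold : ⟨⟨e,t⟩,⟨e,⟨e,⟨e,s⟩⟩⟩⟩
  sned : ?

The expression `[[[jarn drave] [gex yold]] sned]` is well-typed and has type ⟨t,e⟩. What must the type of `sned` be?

At [[[jarn drave] [gex yold]] sned] (required: ⟨t,e⟩): [[jarn drave] [gex yold]] is ⟨e,⟨e,s⟩⟩, which is not a function with range ⟨t,e⟩; hence sned is the functor — type ⟨⟨e,⟨e,s⟩⟩,⟨t,e⟩⟩.

⟨⟨e,⟨e,s⟩⟩,⟨t,e⟩⟩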